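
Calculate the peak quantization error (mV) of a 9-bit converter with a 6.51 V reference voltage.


The maximum quantization error is +/- LSB/2.
LSB = Vref / 2^n = 6.51 / 512 = 0.01271484 V
Max error = LSB / 2 = 0.01271484 / 2 = 0.00635742 V
Max error = 6.3574 mV

6.3574 mV


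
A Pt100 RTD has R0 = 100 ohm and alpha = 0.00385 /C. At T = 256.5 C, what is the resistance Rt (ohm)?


The RTD equation: Rt = R0 * (1 + alpha * T).
Rt = 100 * (1 + 0.00385 * 256.5)
Rt = 100 * (1 + 0.987525)
Rt = 100 * 1.987525
Rt = 198.752 ohm

198.752 ohm


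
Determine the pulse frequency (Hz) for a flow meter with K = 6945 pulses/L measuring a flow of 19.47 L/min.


Frequency = K * Q / 60 (converting L/min to L/s).
f = 6945 * 19.47 / 60
f = 135219.15 / 60
f = 2253.65 Hz

2253.65 Hz


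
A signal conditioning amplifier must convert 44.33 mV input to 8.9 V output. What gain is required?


Gain = Vout / Vin (converting to same units).
G = 8.9 V / 44.33 mV
G = 8900.0 mV / 44.33 mV
G = 200.77

200.77


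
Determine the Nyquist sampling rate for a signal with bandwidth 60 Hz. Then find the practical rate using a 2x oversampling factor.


By Nyquist theorem, fs_min = 2 * fmax.
fs_min = 2 * 60 = 120 Hz
Practical rate = 2 * fs_min = 2 * 120 = 240 Hz

fs_min = 120 Hz, fs_practical = 240 Hz


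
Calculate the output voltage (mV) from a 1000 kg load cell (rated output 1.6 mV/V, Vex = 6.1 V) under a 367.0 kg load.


Vout = rated_output * Vex * (load / capacity).
Vout = 1.6 * 6.1 * (367.0 / 1000)
Vout = 1.6 * 6.1 * 0.367
Vout = 3.582 mV

3.582 mV


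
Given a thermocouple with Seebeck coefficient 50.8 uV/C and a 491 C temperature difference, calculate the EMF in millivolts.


The thermocouple output V = sensitivity * dT.
V = 50.8 uV/C * 491 C
V = 24942.8 uV
V = 24.943 mV

24.943 mV


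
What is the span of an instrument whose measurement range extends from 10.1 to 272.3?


Span = upper range - lower range.
Span = 272.3 - (10.1)
Span = 262.2

262.2


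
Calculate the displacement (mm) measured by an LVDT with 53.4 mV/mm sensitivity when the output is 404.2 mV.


Displacement = Vout / sensitivity.
d = 404.2 / 53.4
d = 7.569 mm

7.569 mm


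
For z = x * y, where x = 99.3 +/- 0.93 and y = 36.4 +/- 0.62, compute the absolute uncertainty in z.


For a product z = x*y, the relative uncertainty is:
uz/z = sqrt((ux/x)^2 + (uy/y)^2)
Relative uncertainties: ux/x = 0.93/99.3 = 0.009366
uy/y = 0.62/36.4 = 0.017033
z = 99.3 * 36.4 = 3614.5
uz = 3614.5 * sqrt(0.009366^2 + 0.017033^2) = 70.259

70.259


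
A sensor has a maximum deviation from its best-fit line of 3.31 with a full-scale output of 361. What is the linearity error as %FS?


Linearity error = (max deviation / full scale) * 100%.
Linearity = (3.31 / 361) * 100
Linearity = 0.917 %FS

0.917 %FS


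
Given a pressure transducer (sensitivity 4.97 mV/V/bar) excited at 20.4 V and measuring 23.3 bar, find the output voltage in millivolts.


Output = sensitivity * Vex * P.
Vout = 4.97 * 20.4 * 23.3
Vout = 101.388 * 23.3
Vout = 2362.34 mV

2362.34 mV


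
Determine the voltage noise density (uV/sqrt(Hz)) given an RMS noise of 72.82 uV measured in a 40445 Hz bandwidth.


Noise spectral density = Vrms / sqrt(BW).
NSD = 72.82 / sqrt(40445)
NSD = 72.82 / 201.1094
NSD = 0.3621 uV/sqrt(Hz)

0.3621 uV/sqrt(Hz)


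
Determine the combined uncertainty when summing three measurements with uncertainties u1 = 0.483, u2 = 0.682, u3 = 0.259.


For a sum of independent quantities, uc = sqrt(u1^2 + u2^2 + u3^2).
uc = sqrt(0.483^2 + 0.682^2 + 0.259^2)
uc = sqrt(0.233289 + 0.465124 + 0.067081)
uc = 0.8749

0.8749


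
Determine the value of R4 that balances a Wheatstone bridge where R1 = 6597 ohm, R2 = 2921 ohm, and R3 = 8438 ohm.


At balance: R1*R4 = R2*R3, so R4 = R2*R3/R1.
R4 = 2921 * 8438 / 6597
R4 = 24647398 / 6597
R4 = 3736.15 ohm

3736.15 ohm


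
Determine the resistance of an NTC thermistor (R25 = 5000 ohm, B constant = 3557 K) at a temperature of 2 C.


NTC thermistor equation: Rt = R25 * exp(B * (1/T - 1/T25)).
T in Kelvin: 275.15 K, T25 = 298.15 K
1/T - 1/T25 = 1/275.15 - 1/298.15 = 0.00028036
B * (1/T - 1/T25) = 3557 * 0.00028036 = 0.9973
Rt = 5000 * exp(0.9973) = 13554.2 ohm

13554.2 ohm


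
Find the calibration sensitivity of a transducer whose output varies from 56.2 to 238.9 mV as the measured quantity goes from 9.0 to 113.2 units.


Sensitivity = (y2 - y1) / (x2 - x1).
S = (238.9 - 56.2) / (113.2 - 9.0)
S = 182.7 / 104.2
S = 1.7534 mV/unit

1.7534 mV/unit


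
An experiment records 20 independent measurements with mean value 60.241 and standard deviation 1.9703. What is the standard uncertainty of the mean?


The standard uncertainty for Type A evaluation is u = s / sqrt(n).
u = 1.9703 / sqrt(20)
u = 1.9703 / 4.4721
u = 0.4406

0.4406


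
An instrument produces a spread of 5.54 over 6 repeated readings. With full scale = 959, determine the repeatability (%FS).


Repeatability = (spread / full scale) * 100%.
R = (5.54 / 959) * 100
R = 0.578 %FS

0.578 %FS


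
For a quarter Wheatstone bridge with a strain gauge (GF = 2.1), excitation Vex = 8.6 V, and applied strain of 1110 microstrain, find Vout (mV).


Quarter bridge output: Vout = (GF * epsilon * Vex) / 4.
Vout = (2.1 * 1110e-6 * 8.6) / 4
Vout = 0.0200466 / 4 V
Vout = 0.00501165 V = 5.0116 mV

5.0116 mV


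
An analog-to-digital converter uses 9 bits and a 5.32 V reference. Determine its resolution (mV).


The resolution (LSB) of an ADC is Vref / 2^n.
LSB = 5.32 / 2^9
LSB = 5.32 / 512
LSB = 0.01039063 V = 10.390625 mV

10.390625 mV


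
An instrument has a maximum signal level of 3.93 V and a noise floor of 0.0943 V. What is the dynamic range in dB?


Dynamic range = 20 * log10(Vmax / Vnoise).
DR = 20 * log10(3.93 / 0.0943)
DR = 20 * log10(41.68)
DR = 32.4 dB

32.4 dB


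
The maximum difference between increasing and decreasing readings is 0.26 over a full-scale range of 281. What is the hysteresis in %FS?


Hysteresis = (max difference / full scale) * 100%.
H = (0.26 / 281) * 100
H = 0.093 %FS

0.093 %FS


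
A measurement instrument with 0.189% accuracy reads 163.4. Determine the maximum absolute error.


Absolute error = (accuracy% / 100) * reading.
Error = (0.189 / 100) * 163.4
Error = 0.00189 * 163.4
Error = 0.3088

0.3088


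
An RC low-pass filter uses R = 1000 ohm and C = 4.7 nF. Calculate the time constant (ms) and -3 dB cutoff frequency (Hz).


Time constant: tau = R * C.
tau = 1000 * 4.70e-09 = 4.7e-06 s
tau = 0.0047 ms
Cutoff frequency: fc = 1 / (2*pi*R*C).
fc = 1 / (2*pi*4.7e-06) = 33862.75 Hz

tau = 0.0047 ms, fc = 33862.75 Hz


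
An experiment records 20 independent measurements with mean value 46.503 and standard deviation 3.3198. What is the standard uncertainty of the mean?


The standard uncertainty for Type A evaluation is u = s / sqrt(n).
u = 3.3198 / sqrt(20)
u = 3.3198 / 4.4721
u = 0.7423

0.7423


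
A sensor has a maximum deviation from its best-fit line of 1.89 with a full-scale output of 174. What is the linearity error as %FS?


Linearity error = (max deviation / full scale) * 100%.
Linearity = (1.89 / 174) * 100
Linearity = 1.086 %FS

1.086 %FS


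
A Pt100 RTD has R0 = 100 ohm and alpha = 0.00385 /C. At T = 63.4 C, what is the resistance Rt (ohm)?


The RTD equation: Rt = R0 * (1 + alpha * T).
Rt = 100 * (1 + 0.00385 * 63.4)
Rt = 100 * (1 + 0.24409)
Rt = 100 * 1.24409
Rt = 124.409 ohm

124.409 ohm


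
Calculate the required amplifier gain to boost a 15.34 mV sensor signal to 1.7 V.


Gain = Vout / Vin (converting to same units).
G = 1.7 V / 15.34 mV
G = 1700.0 mV / 15.34 mV
G = 110.82

110.82


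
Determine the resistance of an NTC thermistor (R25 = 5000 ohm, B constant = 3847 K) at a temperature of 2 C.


NTC thermistor equation: Rt = R25 * exp(B * (1/T - 1/T25)).
T in Kelvin: 275.15 K, T25 = 298.15 K
1/T - 1/T25 = 1/275.15 - 1/298.15 = 0.00028036
B * (1/T - 1/T25) = 3847 * 0.00028036 = 1.0786
Rt = 5000 * exp(1.0786) = 14702.3 ohm

14702.3 ohm


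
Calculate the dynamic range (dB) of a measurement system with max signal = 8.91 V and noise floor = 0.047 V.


Dynamic range = 20 * log10(Vmax / Vnoise).
DR = 20 * log10(8.91 / 0.047)
DR = 20 * log10(189.57)
DR = 45.56 dB

45.56 dB


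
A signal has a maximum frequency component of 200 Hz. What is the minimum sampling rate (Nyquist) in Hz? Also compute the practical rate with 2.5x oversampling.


By Nyquist theorem, fs_min = 2 * fmax.
fs_min = 2 * 200 = 400 Hz
Practical rate = 2.5 * fs_min = 2.5 * 400 = 1000 Hz

fs_min = 400 Hz, fs_practical = 1000 Hz


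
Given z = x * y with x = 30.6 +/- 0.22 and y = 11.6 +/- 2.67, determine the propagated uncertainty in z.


For a product z = x*y, the relative uncertainty is:
uz/z = sqrt((ux/x)^2 + (uy/y)^2)
Relative uncertainties: ux/x = 0.22/30.6 = 0.00719
uy/y = 2.67/11.6 = 0.230172
z = 30.6 * 11.6 = 355.0
uz = 355.0 * sqrt(0.00719^2 + 0.230172^2) = 81.742

81.742


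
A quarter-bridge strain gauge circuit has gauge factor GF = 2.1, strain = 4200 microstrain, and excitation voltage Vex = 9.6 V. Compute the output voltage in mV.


Quarter bridge output: Vout = (GF * epsilon * Vex) / 4.
Vout = (2.1 * 4200e-6 * 9.6) / 4
Vout = 0.084672 / 4 V
Vout = 0.021168 V = 21.168 mV

21.168 mV


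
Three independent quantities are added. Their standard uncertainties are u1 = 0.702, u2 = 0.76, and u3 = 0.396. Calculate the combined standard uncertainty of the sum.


For a sum of independent quantities, uc = sqrt(u1^2 + u2^2 + u3^2).
uc = sqrt(0.702^2 + 0.76^2 + 0.396^2)
uc = sqrt(0.492804 + 0.5776 + 0.156816)
uc = 1.1078

1.1078


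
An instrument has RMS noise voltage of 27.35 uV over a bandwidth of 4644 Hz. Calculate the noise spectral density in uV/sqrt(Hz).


Noise spectral density = Vrms / sqrt(BW).
NSD = 27.35 / sqrt(4644)
NSD = 27.35 / 68.1469
NSD = 0.4013 uV/sqrt(Hz)

0.4013 uV/sqrt(Hz)


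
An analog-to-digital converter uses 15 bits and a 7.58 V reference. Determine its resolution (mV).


The resolution (LSB) of an ADC is Vref / 2^n.
LSB = 7.58 / 2^15
LSB = 7.58 / 32768
LSB = 0.00023132 V = 0.23132324 mV

0.23132324 mV


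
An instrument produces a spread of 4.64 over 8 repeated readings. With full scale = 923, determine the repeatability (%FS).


Repeatability = (spread / full scale) * 100%.
R = (4.64 / 923) * 100
R = 0.503 %FS

0.503 %FS


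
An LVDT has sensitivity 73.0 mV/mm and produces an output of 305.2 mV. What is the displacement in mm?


Displacement = Vout / sensitivity.
d = 305.2 / 73.0
d = 4.181 mm

4.181 mm


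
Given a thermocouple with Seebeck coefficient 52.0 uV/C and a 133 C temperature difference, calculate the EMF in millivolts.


The thermocouple output V = sensitivity * dT.
V = 52.0 uV/C * 133 C
V = 6916.0 uV
V = 6.916 mV

6.916 mV


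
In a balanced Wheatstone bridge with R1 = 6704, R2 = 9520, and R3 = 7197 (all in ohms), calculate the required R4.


At balance: R1*R4 = R2*R3, so R4 = R2*R3/R1.
R4 = 9520 * 7197 / 6704
R4 = 68515440 / 6704
R4 = 10220.08 ohm

10220.08 ohm


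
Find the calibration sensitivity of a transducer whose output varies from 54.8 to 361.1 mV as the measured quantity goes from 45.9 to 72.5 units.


Sensitivity = (y2 - y1) / (x2 - x1).
S = (361.1 - 54.8) / (72.5 - 45.9)
S = 306.3 / 26.6
S = 11.515 mV/unit

11.515 mV/unit


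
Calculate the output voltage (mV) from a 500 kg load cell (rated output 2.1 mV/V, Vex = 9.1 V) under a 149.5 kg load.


Vout = rated_output * Vex * (load / capacity).
Vout = 2.1 * 9.1 * (149.5 / 500)
Vout = 2.1 * 9.1 * 0.299
Vout = 5.714 mV

5.714 mV


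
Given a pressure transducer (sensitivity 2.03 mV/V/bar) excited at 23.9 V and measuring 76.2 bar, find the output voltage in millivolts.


Output = sensitivity * Vex * P.
Vout = 2.03 * 23.9 * 76.2
Vout = 48.517 * 76.2
Vout = 3697.0 mV

3697.0 mV


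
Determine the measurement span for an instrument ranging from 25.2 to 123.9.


Span = upper range - lower range.
Span = 123.9 - (25.2)
Span = 98.7

98.7


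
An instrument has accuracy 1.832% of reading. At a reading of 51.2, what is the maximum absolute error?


Absolute error = (accuracy% / 100) * reading.
Error = (1.832 / 100) * 51.2
Error = 0.01832 * 51.2
Error = 0.938

0.938


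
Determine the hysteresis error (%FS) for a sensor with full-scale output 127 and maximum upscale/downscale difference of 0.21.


Hysteresis = (max difference / full scale) * 100%.
H = (0.21 / 127) * 100
H = 0.165 %FS

0.165 %FS


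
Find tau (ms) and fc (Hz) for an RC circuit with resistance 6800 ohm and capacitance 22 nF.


Time constant: tau = R * C.
tau = 6800 * 2.20e-08 = 0.0001496 s
tau = 0.1496 ms
Cutoff frequency: fc = 1 / (2*pi*R*C).
fc = 1 / (2*pi*0.0001496) = 1063.87 Hz

tau = 0.1496 ms, fc = 1063.87 Hz


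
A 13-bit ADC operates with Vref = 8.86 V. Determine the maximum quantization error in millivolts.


The maximum quantization error is +/- LSB/2.
LSB = Vref / 2^n = 8.86 / 8192 = 0.00108154 V
Max error = LSB / 2 = 0.00108154 / 2 = 0.00054077 V
Max error = 0.5408 mV

0.5408 mV


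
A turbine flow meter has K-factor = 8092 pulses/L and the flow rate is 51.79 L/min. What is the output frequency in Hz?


Frequency = K * Q / 60 (converting L/min to L/s).
f = 8092 * 51.79 / 60
f = 419084.68 / 60
f = 6984.74 Hz

6984.74 Hz


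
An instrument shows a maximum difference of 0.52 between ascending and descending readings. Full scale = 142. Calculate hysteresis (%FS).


Hysteresis = (max difference / full scale) * 100%.
H = (0.52 / 142) * 100
H = 0.366 %FS

0.366 %FS


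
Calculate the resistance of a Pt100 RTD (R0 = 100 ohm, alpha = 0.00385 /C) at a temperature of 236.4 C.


The RTD equation: Rt = R0 * (1 + alpha * T).
Rt = 100 * (1 + 0.00385 * 236.4)
Rt = 100 * (1 + 0.91014)
Rt = 100 * 1.91014
Rt = 191.014 ohm

191.014 ohm


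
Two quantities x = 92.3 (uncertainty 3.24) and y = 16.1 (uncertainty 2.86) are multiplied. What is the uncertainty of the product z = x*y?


For a product z = x*y, the relative uncertainty is:
uz/z = sqrt((ux/x)^2 + (uy/y)^2)
Relative uncertainties: ux/x = 3.24/92.3 = 0.035103
uy/y = 2.86/16.1 = 0.17764
z = 92.3 * 16.1 = 1486.0
uz = 1486.0 * sqrt(0.035103^2 + 0.17764^2) = 269.083

269.083


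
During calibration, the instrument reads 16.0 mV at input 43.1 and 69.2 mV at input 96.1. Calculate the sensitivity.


Sensitivity = (y2 - y1) / (x2 - x1).
S = (69.2 - 16.0) / (96.1 - 43.1)
S = 53.2 / 53.0
S = 1.0038 mV/unit

1.0038 mV/unit


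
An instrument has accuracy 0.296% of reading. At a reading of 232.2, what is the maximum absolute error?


Absolute error = (accuracy% / 100) * reading.
Error = (0.296 / 100) * 232.2
Error = 0.00296 * 232.2
Error = 0.6873

0.6873


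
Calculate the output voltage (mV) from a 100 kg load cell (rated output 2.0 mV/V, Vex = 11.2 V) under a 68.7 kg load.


Vout = rated_output * Vex * (load / capacity).
Vout = 2.0 * 11.2 * (68.7 / 100)
Vout = 2.0 * 11.2 * 0.687
Vout = 15.389 mV

15.389 mV


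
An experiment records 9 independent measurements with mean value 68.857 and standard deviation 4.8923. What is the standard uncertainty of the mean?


The standard uncertainty for Type A evaluation is u = s / sqrt(n).
u = 4.8923 / sqrt(9)
u = 4.8923 / 3.0
u = 1.6308

1.6308


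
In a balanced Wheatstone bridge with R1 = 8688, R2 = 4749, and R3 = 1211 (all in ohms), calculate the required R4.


At balance: R1*R4 = R2*R3, so R4 = R2*R3/R1.
R4 = 4749 * 1211 / 8688
R4 = 5751039 / 8688
R4 = 661.95 ohm

661.95 ohm


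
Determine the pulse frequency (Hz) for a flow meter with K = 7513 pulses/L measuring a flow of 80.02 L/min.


Frequency = K * Q / 60 (converting L/min to L/s).
f = 7513 * 80.02 / 60
f = 601190.26 / 60
f = 10019.84 Hz

10019.84 Hz


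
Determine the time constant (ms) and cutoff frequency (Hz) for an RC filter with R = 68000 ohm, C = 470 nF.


Time constant: tau = R * C.
tau = 68000 * 4.70e-07 = 0.03196 s
tau = 31.96 ms
Cutoff frequency: fc = 1 / (2*pi*R*C).
fc = 1 / (2*pi*0.03196) = 4.98 Hz

tau = 31.96 ms, fc = 4.98 Hz


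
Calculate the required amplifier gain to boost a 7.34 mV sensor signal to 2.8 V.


Gain = Vout / Vin (converting to same units).
G = 2.8 V / 7.34 mV
G = 2800.0 mV / 7.34 mV
G = 381.47

381.47


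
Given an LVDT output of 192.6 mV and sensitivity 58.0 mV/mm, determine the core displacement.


Displacement = Vout / sensitivity.
d = 192.6 / 58.0
d = 3.321 mm

3.321 mm


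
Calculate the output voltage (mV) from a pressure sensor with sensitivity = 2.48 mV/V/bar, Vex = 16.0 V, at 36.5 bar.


Output = sensitivity * Vex * P.
Vout = 2.48 * 16.0 * 36.5
Vout = 39.68 * 36.5
Vout = 1448.32 mV

1448.32 mV


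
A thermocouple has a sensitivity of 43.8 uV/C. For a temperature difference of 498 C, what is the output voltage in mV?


The thermocouple output V = sensitivity * dT.
V = 43.8 uV/C * 498 C
V = 21812.4 uV
V = 21.812 mV

21.812 mV


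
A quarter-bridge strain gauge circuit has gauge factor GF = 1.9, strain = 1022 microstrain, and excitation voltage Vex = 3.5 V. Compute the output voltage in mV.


Quarter bridge output: Vout = (GF * epsilon * Vex) / 4.
Vout = (1.9 * 1022e-6 * 3.5) / 4
Vout = 0.0067963 / 4 V
Vout = 0.00169907 V = 1.6991 mV

1.6991 mV


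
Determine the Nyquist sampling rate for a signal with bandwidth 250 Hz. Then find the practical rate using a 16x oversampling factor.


By Nyquist theorem, fs_min = 2 * fmax.
fs_min = 2 * 250 = 500 Hz
Practical rate = 16 * fs_min = 16 * 500 = 8000 Hz

fs_min = 500 Hz, fs_practical = 8000 Hz


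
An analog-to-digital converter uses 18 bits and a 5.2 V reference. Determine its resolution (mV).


The resolution (LSB) of an ADC is Vref / 2^n.
LSB = 5.2 / 2^18
LSB = 5.2 / 262144
LSB = 1.984e-05 V = 0.01983643 mV

0.01983643 mV


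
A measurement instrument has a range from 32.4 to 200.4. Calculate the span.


Span = upper range - lower range.
Span = 200.4 - (32.4)
Span = 168.0

168.0


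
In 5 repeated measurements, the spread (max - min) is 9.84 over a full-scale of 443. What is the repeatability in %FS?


Repeatability = (spread / full scale) * 100%.
R = (9.84 / 443) * 100
R = 2.221 %FS

2.221 %FS


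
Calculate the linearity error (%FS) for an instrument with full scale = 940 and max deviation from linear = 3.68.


Linearity error = (max deviation / full scale) * 100%.
Linearity = (3.68 / 940) * 100
Linearity = 0.391 %FS

0.391 %FS


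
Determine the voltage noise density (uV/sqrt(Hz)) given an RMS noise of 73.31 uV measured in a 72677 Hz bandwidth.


Noise spectral density = Vrms / sqrt(BW).
NSD = 73.31 / sqrt(72677)
NSD = 73.31 / 269.5867
NSD = 0.2719 uV/sqrt(Hz)

0.2719 uV/sqrt(Hz)


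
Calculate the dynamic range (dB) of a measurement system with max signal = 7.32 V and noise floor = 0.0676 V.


Dynamic range = 20 * log10(Vmax / Vnoise).
DR = 20 * log10(7.32 / 0.0676)
DR = 20 * log10(108.28)
DR = 40.69 dB

40.69 dB


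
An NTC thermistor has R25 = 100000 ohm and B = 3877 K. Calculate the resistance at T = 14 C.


NTC thermistor equation: Rt = R25 * exp(B * (1/T - 1/T25)).
T in Kelvin: 287.15 K, T25 = 298.15 K
1/T - 1/T25 = 1/287.15 - 1/298.15 = 0.00012848
B * (1/T - 1/T25) = 3877 * 0.00012848 = 0.4981
Rt = 100000 * exp(0.4981) = 164564.5 ohm

164564.5 ohm


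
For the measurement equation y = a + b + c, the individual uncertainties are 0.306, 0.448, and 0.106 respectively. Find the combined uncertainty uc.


For a sum of independent quantities, uc = sqrt(u1^2 + u2^2 + u3^2).
uc = sqrt(0.306^2 + 0.448^2 + 0.106^2)
uc = sqrt(0.093636 + 0.200704 + 0.011236)
uc = 0.5528

0.5528


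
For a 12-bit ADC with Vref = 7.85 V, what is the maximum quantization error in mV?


The maximum quantization error is +/- LSB/2.
LSB = Vref / 2^n = 7.85 / 4096 = 0.0019165 V
Max error = LSB / 2 = 0.0019165 / 2 = 0.00095825 V
Max error = 0.9583 mV

0.9583 mV


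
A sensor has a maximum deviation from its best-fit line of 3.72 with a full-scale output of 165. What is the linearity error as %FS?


Linearity error = (max deviation / full scale) * 100%.
Linearity = (3.72 / 165) * 100
Linearity = 2.255 %FS

2.255 %FS


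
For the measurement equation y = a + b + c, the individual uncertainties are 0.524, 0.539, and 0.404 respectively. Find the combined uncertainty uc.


For a sum of independent quantities, uc = sqrt(u1^2 + u2^2 + u3^2).
uc = sqrt(0.524^2 + 0.539^2 + 0.404^2)
uc = sqrt(0.274576 + 0.290521 + 0.163216)
uc = 0.8534

0.8534


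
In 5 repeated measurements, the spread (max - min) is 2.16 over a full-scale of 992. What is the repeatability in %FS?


Repeatability = (spread / full scale) * 100%.
R = (2.16 / 992) * 100
R = 0.218 %FS

0.218 %FS


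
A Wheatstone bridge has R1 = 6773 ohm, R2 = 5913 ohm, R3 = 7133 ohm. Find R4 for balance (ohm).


At balance: R1*R4 = R2*R3, so R4 = R2*R3/R1.
R4 = 5913 * 7133 / 6773
R4 = 42177429 / 6773
R4 = 6227.29 ohm

6227.29 ohm


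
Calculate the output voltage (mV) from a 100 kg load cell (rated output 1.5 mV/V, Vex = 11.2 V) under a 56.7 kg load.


Vout = rated_output * Vex * (load / capacity).
Vout = 1.5 * 11.2 * (56.7 / 100)
Vout = 1.5 * 11.2 * 0.567
Vout = 9.526 mV

9.526 mV


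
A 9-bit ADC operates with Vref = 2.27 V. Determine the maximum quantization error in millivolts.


The maximum quantization error is +/- LSB/2.
LSB = Vref / 2^n = 2.27 / 512 = 0.00443359 V
Max error = LSB / 2 = 0.00443359 / 2 = 0.0022168 V
Max error = 2.2168 mV

2.2168 mV


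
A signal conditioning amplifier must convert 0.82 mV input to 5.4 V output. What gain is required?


Gain = Vout / Vin (converting to same units).
G = 5.4 V / 0.82 mV
G = 5400.0 mV / 0.82 mV
G = 6585.37

6585.37


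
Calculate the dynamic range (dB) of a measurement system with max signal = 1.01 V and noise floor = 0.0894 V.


Dynamic range = 20 * log10(Vmax / Vnoise).
DR = 20 * log10(1.01 / 0.0894)
DR = 20 * log10(11.3)
DR = 21.06 dB

21.06 dB


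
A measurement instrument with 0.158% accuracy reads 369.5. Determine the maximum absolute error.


Absolute error = (accuracy% / 100) * reading.
Error = (0.158 / 100) * 369.5
Error = 0.00158 * 369.5
Error = 0.5838

0.5838


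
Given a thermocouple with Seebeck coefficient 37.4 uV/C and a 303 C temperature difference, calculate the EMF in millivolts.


The thermocouple output V = sensitivity * dT.
V = 37.4 uV/C * 303 C
V = 11332.2 uV
V = 11.332 mV

11.332 mV


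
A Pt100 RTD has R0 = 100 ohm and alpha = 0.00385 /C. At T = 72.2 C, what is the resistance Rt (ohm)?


The RTD equation: Rt = R0 * (1 + alpha * T).
Rt = 100 * (1 + 0.00385 * 72.2)
Rt = 100 * (1 + 0.27797)
Rt = 100 * 1.27797
Rt = 127.797 ohm

127.797 ohm


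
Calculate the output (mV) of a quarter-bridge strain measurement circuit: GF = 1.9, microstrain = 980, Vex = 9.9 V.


Quarter bridge output: Vout = (GF * epsilon * Vex) / 4.
Vout = (1.9 * 980e-6 * 9.9) / 4
Vout = 0.0184338 / 4 V
Vout = 0.00460845 V = 4.6085 mV

4.6085 mV


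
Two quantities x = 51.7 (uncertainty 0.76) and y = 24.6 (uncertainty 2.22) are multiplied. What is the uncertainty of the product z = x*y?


For a product z = x*y, the relative uncertainty is:
uz/z = sqrt((ux/x)^2 + (uy/y)^2)
Relative uncertainties: ux/x = 0.76/51.7 = 0.0147
uy/y = 2.22/24.6 = 0.090244
z = 51.7 * 24.6 = 1271.8
uz = 1271.8 * sqrt(0.0147^2 + 0.090244^2) = 116.287

116.287


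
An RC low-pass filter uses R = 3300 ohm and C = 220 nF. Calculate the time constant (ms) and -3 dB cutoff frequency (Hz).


Time constant: tau = R * C.
tau = 3300 * 2.20e-07 = 0.000726 s
tau = 0.726 ms
Cutoff frequency: fc = 1 / (2*pi*R*C).
fc = 1 / (2*pi*0.000726) = 219.22 Hz

tau = 0.726 ms, fc = 219.22 Hz


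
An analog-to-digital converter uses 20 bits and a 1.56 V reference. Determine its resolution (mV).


The resolution (LSB) of an ADC is Vref / 2^n.
LSB = 1.56 / 2^20
LSB = 1.56 / 1048576
LSB = 1.49e-06 V = 0.00148773 mV

0.00148773 mV


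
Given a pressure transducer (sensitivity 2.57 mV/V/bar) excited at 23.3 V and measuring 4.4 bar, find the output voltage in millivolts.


Output = sensitivity * Vex * P.
Vout = 2.57 * 23.3 * 4.4
Vout = 59.881 * 4.4
Vout = 263.48 mV

263.48 mV


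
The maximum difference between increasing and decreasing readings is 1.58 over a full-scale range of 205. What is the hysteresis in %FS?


Hysteresis = (max difference / full scale) * 100%.
H = (1.58 / 205) * 100
H = 0.771 %FS

0.771 %FS


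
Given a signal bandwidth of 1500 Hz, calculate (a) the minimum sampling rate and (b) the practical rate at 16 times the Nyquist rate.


By Nyquist theorem, fs_min = 2 * fmax.
fs_min = 2 * 1500 = 3000 Hz
Practical rate = 16 * fs_min = 16 * 3000 = 48000 Hz

fs_min = 3000 Hz, fs_practical = 48000 Hz


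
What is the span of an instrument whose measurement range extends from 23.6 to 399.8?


Span = upper range - lower range.
Span = 399.8 - (23.6)
Span = 376.2

376.2


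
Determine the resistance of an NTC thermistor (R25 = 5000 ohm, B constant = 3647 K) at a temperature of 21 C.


NTC thermistor equation: Rt = R25 * exp(B * (1/T - 1/T25)).
T in Kelvin: 294.15 K, T25 = 298.15 K
1/T - 1/T25 = 1/294.15 - 1/298.15 = 4.561e-05
B * (1/T - 1/T25) = 3647 * 4.561e-05 = 0.1663
Rt = 5000 * exp(0.1663) = 5904.9 ohm

5904.9 ohm


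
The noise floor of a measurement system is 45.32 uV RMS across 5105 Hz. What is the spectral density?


Noise spectral density = Vrms / sqrt(BW).
NSD = 45.32 / sqrt(5105)
NSD = 45.32 / 71.4493
NSD = 0.6343 uV/sqrt(Hz)

0.6343 uV/sqrt(Hz)


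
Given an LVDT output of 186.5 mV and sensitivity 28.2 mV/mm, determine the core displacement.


Displacement = Vout / sensitivity.
d = 186.5 / 28.2
d = 6.613 mm

6.613 mm


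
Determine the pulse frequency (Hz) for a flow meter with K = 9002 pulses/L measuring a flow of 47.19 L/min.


Frequency = K * Q / 60 (converting L/min to L/s).
f = 9002 * 47.19 / 60
f = 424804.38 / 60
f = 7080.07 Hz

7080.07 Hz


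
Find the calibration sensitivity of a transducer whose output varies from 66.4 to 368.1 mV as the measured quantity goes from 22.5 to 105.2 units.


Sensitivity = (y2 - y1) / (x2 - x1).
S = (368.1 - 66.4) / (105.2 - 22.5)
S = 301.7 / 82.7
S = 3.6481 mV/unit

3.6481 mV/unit


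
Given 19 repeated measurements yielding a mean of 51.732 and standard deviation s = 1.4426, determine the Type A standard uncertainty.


The standard uncertainty for Type A evaluation is u = s / sqrt(n).
u = 1.4426 / sqrt(19)
u = 1.4426 / 4.3589
u = 0.331

0.331


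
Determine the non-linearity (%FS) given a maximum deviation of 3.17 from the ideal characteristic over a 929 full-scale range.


Linearity error = (max deviation / full scale) * 100%.
Linearity = (3.17 / 929) * 100
Linearity = 0.341 %FS

0.341 %FS


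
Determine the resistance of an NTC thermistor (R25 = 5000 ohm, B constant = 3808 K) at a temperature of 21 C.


NTC thermistor equation: Rt = R25 * exp(B * (1/T - 1/T25)).
T in Kelvin: 294.15 K, T25 = 298.15 K
1/T - 1/T25 = 1/294.15 - 1/298.15 = 4.561e-05
B * (1/T - 1/T25) = 3808 * 4.561e-05 = 0.1737
Rt = 5000 * exp(0.1737) = 5948.4 ohm

5948.4 ohm


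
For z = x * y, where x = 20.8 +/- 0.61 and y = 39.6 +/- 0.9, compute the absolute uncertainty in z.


For a product z = x*y, the relative uncertainty is:
uz/z = sqrt((ux/x)^2 + (uy/y)^2)
Relative uncertainties: ux/x = 0.61/20.8 = 0.029327
uy/y = 0.9/39.6 = 0.022727
z = 20.8 * 39.6 = 823.7
uz = 823.7 * sqrt(0.029327^2 + 0.022727^2) = 30.561

30.561


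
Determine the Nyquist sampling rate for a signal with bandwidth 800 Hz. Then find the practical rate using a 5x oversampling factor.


By Nyquist theorem, fs_min = 2 * fmax.
fs_min = 2 * 800 = 1600 Hz
Practical rate = 5 * fs_min = 5 * 1600 = 8000 Hz

fs_min = 1600 Hz, fs_practical = 8000 Hz


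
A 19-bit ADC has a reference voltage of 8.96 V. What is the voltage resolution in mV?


The resolution (LSB) of an ADC is Vref / 2^n.
LSB = 8.96 / 2^19
LSB = 8.96 / 524288
LSB = 1.709e-05 V = 0.01708984 mV

0.01708984 mV


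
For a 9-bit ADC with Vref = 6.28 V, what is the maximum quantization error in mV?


The maximum quantization error is +/- LSB/2.
LSB = Vref / 2^n = 6.28 / 512 = 0.01226563 V
Max error = LSB / 2 = 0.01226563 / 2 = 0.00613281 V
Max error = 6.1328 mV

6.1328 mV


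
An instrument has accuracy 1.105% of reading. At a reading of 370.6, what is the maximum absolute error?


Absolute error = (accuracy% / 100) * reading.
Error = (1.105 / 100) * 370.6
Error = 0.01105 * 370.6
Error = 4.0951

4.0951


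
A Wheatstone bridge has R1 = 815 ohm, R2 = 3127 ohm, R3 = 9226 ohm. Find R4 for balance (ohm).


At balance: R1*R4 = R2*R3, so R4 = R2*R3/R1.
R4 = 3127 * 9226 / 815
R4 = 28849702 / 815
R4 = 35398.41 ohm

35398.41 ohm


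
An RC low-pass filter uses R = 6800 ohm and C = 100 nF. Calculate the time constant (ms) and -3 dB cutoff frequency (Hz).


Time constant: tau = R * C.
tau = 6800 * 1.00e-07 = 0.00068 s
tau = 0.68 ms
Cutoff frequency: fc = 1 / (2*pi*R*C).
fc = 1 / (2*pi*0.00068) = 234.05 Hz

tau = 0.68 ms, fc = 234.05 Hz


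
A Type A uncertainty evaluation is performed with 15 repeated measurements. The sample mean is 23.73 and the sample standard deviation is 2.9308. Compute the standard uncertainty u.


The standard uncertainty for Type A evaluation is u = s / sqrt(n).
u = 2.9308 / sqrt(15)
u = 2.9308 / 3.873
u = 0.7567

0.7567


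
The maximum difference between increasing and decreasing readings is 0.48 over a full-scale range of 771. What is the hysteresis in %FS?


Hysteresis = (max difference / full scale) * 100%.
H = (0.48 / 771) * 100
H = 0.062 %FS

0.062 %FS


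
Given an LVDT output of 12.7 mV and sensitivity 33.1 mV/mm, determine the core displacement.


Displacement = Vout / sensitivity.
d = 12.7 / 33.1
d = 0.384 mm

0.384 mm


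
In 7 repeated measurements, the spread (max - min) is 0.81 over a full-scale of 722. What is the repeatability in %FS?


Repeatability = (spread / full scale) * 100%.
R = (0.81 / 722) * 100
R = 0.112 %FS

0.112 %FS


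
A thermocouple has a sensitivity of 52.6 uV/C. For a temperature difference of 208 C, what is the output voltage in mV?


The thermocouple output V = sensitivity * dT.
V = 52.6 uV/C * 208 C
V = 10940.8 uV
V = 10.941 mV

10.941 mV


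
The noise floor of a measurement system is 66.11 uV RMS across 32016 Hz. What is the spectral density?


Noise spectral density = Vrms / sqrt(BW).
NSD = 66.11 / sqrt(32016)
NSD = 66.11 / 178.9302
NSD = 0.3695 uV/sqrt(Hz)

0.3695 uV/sqrt(Hz)


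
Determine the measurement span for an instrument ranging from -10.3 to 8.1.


Span = upper range - lower range.
Span = 8.1 - (-10.3)
Span = 18.4

18.4


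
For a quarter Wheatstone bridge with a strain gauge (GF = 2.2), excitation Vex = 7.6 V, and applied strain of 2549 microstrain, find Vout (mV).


Quarter bridge output: Vout = (GF * epsilon * Vex) / 4.
Vout = (2.2 * 2549e-6 * 7.6) / 4
Vout = 0.04261928 / 4 V
Vout = 0.01065482 V = 10.6548 mV

10.6548 mV


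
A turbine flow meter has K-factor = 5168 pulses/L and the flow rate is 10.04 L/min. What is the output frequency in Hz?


Frequency = K * Q / 60 (converting L/min to L/s).
f = 5168 * 10.04 / 60
f = 51886.72 / 60
f = 864.78 Hz

864.78 Hz


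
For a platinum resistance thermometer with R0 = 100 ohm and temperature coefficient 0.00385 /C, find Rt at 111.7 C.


The RTD equation: Rt = R0 * (1 + alpha * T).
Rt = 100 * (1 + 0.00385 * 111.7)
Rt = 100 * (1 + 0.430045)
Rt = 100 * 1.430045
Rt = 143.005 ohm

143.005 ohm


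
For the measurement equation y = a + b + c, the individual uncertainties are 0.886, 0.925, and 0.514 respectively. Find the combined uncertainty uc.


For a sum of independent quantities, uc = sqrt(u1^2 + u2^2 + u3^2).
uc = sqrt(0.886^2 + 0.925^2 + 0.514^2)
uc = sqrt(0.784996 + 0.855625 + 0.264196)
uc = 1.3802

1.3802


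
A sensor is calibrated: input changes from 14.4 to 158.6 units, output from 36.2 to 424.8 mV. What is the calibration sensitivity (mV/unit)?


Sensitivity = (y2 - y1) / (x2 - x1).
S = (424.8 - 36.2) / (158.6 - 14.4)
S = 388.6 / 144.2
S = 2.6949 mV/unit

2.6949 mV/unit


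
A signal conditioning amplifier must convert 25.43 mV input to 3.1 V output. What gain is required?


Gain = Vout / Vin (converting to same units).
G = 3.1 V / 25.43 mV
G = 3100.0 mV / 25.43 mV
G = 121.9

121.9


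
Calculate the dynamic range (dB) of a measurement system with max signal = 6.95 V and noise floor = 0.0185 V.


Dynamic range = 20 * log10(Vmax / Vnoise).
DR = 20 * log10(6.95 / 0.0185)
DR = 20 * log10(375.68)
DR = 51.5 dB

51.5 dB


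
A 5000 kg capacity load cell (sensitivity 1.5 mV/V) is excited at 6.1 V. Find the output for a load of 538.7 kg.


Vout = rated_output * Vex * (load / capacity).
Vout = 1.5 * 6.1 * (538.7 / 5000)
Vout = 1.5 * 6.1 * 0.10774
Vout = 0.986 mV

0.986 mV


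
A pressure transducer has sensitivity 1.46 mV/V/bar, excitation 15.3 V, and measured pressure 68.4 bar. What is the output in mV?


Output = sensitivity * Vex * P.
Vout = 1.46 * 15.3 * 68.4
Vout = 22.338 * 68.4
Vout = 1527.92 mV

1527.92 mV


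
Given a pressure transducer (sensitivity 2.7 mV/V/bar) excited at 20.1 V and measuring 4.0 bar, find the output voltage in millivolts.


Output = sensitivity * Vex * P.
Vout = 2.7 * 20.1 * 4.0
Vout = 54.27 * 4.0
Vout = 217.08 mV

217.08 mV


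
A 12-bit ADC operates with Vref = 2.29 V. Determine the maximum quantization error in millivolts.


The maximum quantization error is +/- LSB/2.
LSB = Vref / 2^n = 2.29 / 4096 = 0.00055908 V
Max error = LSB / 2 = 0.00055908 / 2 = 0.00027954 V
Max error = 0.2795 mV

0.2795 mV


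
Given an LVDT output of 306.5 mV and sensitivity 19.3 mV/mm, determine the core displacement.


Displacement = Vout / sensitivity.
d = 306.5 / 19.3
d = 15.881 mm

15.881 mm


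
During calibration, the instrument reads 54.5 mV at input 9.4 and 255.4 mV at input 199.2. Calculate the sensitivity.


Sensitivity = (y2 - y1) / (x2 - x1).
S = (255.4 - 54.5) / (199.2 - 9.4)
S = 200.9 / 189.8
S = 1.0585 mV/unit

1.0585 mV/unit


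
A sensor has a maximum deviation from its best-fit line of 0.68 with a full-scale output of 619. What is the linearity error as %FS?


Linearity error = (max deviation / full scale) * 100%.
Linearity = (0.68 / 619) * 100
Linearity = 0.11 %FS

0.11 %FS


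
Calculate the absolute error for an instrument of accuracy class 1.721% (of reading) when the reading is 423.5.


Absolute error = (accuracy% / 100) * reading.
Error = (1.721 / 100) * 423.5
Error = 0.01721 * 423.5
Error = 7.2884

7.2884


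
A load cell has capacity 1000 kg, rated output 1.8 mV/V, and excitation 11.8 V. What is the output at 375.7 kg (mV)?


Vout = rated_output * Vex * (load / capacity).
Vout = 1.8 * 11.8 * (375.7 / 1000)
Vout = 1.8 * 11.8 * 0.3757
Vout = 7.98 mV

7.98 mV


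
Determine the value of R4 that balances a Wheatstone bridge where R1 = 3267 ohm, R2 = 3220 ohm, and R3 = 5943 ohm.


At balance: R1*R4 = R2*R3, so R4 = R2*R3/R1.
R4 = 3220 * 5943 / 3267
R4 = 19136460 / 3267
R4 = 5857.5 ohm

5857.5 ohm


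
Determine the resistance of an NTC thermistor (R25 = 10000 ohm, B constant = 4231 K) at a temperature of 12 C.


NTC thermistor equation: Rt = R25 * exp(B * (1/T - 1/T25)).
T in Kelvin: 285.15 K, T25 = 298.15 K
1/T - 1/T25 = 1/285.15 - 1/298.15 = 0.00015291
B * (1/T - 1/T25) = 4231 * 0.00015291 = 0.647
Rt = 10000 * exp(0.647) = 19097.3 ohm

19097.3 ohm


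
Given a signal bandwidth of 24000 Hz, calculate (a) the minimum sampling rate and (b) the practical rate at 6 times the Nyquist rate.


By Nyquist theorem, fs_min = 2 * fmax.
fs_min = 2 * 24000 = 48000 Hz
Practical rate = 6 * fs_min = 6 * 48000 = 288000 Hz

fs_min = 48000 Hz, fs_practical = 288000 Hz


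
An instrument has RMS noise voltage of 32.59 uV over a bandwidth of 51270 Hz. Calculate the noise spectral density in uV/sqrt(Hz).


Noise spectral density = Vrms / sqrt(BW).
NSD = 32.59 / sqrt(51270)
NSD = 32.59 / 226.4288
NSD = 0.1439 uV/sqrt(Hz)

0.1439 uV/sqrt(Hz)


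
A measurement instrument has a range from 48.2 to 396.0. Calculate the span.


Span = upper range - lower range.
Span = 396.0 - (48.2)
Span = 347.8

347.8


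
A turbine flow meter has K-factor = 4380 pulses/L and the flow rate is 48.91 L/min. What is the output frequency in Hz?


Frequency = K * Q / 60 (converting L/min to L/s).
f = 4380 * 48.91 / 60
f = 214225.8 / 60
f = 3570.43 Hz

3570.43 Hz


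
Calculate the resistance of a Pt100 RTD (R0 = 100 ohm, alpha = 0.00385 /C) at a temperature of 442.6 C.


The RTD equation: Rt = R0 * (1 + alpha * T).
Rt = 100 * (1 + 0.00385 * 442.6)
Rt = 100 * (1 + 1.70401)
Rt = 100 * 2.70401
Rt = 270.401 ohm

270.401 ohm


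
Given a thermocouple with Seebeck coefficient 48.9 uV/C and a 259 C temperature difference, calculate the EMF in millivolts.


The thermocouple output V = sensitivity * dT.
V = 48.9 uV/C * 259 C
V = 12665.1 uV
V = 12.665 mV

12.665 mV


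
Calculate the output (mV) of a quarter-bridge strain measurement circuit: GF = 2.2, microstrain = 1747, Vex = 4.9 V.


Quarter bridge output: Vout = (GF * epsilon * Vex) / 4.
Vout = (2.2 * 1747e-6 * 4.9) / 4
Vout = 0.01883266 / 4 V
Vout = 0.00470817 V = 4.7082 mV

4.7082 mV


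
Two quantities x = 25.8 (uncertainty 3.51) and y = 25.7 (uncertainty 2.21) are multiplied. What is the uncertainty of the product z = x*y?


For a product z = x*y, the relative uncertainty is:
uz/z = sqrt((ux/x)^2 + (uy/y)^2)
Relative uncertainties: ux/x = 3.51/25.8 = 0.136047
uy/y = 2.21/25.7 = 0.085992
z = 25.8 * 25.7 = 663.1
uz = 663.1 * sqrt(0.136047^2 + 0.085992^2) = 106.716

106.716


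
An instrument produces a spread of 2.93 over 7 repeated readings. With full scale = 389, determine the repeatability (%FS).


Repeatability = (spread / full scale) * 100%.
R = (2.93 / 389) * 100
R = 0.753 %FS

0.753 %FS


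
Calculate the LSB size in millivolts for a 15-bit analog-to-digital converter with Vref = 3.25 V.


The resolution (LSB) of an ADC is Vref / 2^n.
LSB = 3.25 / 2^15
LSB = 3.25 / 32768
LSB = 9.918e-05 V = 0.09918213 mV

0.09918213 mV


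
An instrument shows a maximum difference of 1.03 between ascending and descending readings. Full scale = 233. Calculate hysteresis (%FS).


Hysteresis = (max difference / full scale) * 100%.
H = (1.03 / 233) * 100
H = 0.442 %FS

0.442 %FS


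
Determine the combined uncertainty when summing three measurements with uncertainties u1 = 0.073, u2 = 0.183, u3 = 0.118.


For a sum of independent quantities, uc = sqrt(u1^2 + u2^2 + u3^2).
uc = sqrt(0.073^2 + 0.183^2 + 0.118^2)
uc = sqrt(0.005329 + 0.033489 + 0.013924)
uc = 0.2297

0.2297


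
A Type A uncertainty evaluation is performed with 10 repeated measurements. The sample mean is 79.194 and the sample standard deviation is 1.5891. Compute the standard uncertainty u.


The standard uncertainty for Type A evaluation is u = s / sqrt(n).
u = 1.5891 / sqrt(10)
u = 1.5891 / 3.1623
u = 0.5025

0.5025


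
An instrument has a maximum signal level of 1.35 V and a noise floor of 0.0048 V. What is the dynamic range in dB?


Dynamic range = 20 * log10(Vmax / Vnoise).
DR = 20 * log10(1.35 / 0.0048)
DR = 20 * log10(281.25)
DR = 48.98 dB

48.98 dB


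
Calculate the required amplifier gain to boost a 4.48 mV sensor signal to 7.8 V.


Gain = Vout / Vin (converting to same units).
G = 7.8 V / 4.48 mV
G = 7800.0 mV / 4.48 mV
G = 1741.07

1741.07


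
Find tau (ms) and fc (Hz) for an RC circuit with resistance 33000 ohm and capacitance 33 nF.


Time constant: tau = R * C.
tau = 33000 * 3.30e-08 = 0.001089 s
tau = 1.089 ms
Cutoff frequency: fc = 1 / (2*pi*R*C).
fc = 1 / (2*pi*0.001089) = 146.15 Hz

tau = 1.089 ms, fc = 146.15 Hz
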